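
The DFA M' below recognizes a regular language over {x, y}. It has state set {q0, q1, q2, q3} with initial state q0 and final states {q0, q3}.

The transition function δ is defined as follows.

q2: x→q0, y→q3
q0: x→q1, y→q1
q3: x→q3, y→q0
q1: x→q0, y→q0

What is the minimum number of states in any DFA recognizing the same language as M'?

First remove the unreachable states {q2,q3}; 2 states remain.
P0 = {q0} | {q1}.
Stable partition: {q0} | {q1} — 2 equivalence classes.

2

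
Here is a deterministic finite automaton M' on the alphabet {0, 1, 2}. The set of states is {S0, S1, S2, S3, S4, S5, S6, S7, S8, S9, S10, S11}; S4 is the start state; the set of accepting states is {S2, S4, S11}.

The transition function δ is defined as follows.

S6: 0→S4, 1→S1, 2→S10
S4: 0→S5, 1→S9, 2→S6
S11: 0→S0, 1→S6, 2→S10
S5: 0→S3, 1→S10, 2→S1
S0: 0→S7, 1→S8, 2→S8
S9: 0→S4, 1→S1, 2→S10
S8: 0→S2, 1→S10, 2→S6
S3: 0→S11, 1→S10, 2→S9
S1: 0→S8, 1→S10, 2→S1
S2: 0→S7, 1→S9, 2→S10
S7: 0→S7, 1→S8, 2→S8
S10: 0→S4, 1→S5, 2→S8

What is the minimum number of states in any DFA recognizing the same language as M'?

7

All states are reachable from the start state.
Initial partition by acceptance: {S2,S4,S11} | {S0,S1,S3,S5,S6,S7,S8,S9,S10}.
Split {S0,S1,S3,S5,S6,S7,S8,S9,S10} by δ(·,0) → {S3,S6,S8,S9,S10} and {S0,S1,S5,S7}.
On input 1, block {S3,S6,S8,S9,S10} splits into {S6,S9,S10} and {S3,S8}.
On input 2, block {S6,S9,S10} splits into {S6,S9} and {S10}.
Refine {S2,S4,S11} on symbol 2: members go to different blocks, giving {S2,S11} and {S4}.
On input 0, block {S0,S1,S5,S7} splits into {S0,S7} and {S1,S5}.
No further refinement is possible. Final partition (7 blocks): {S2,S11} | {S6,S9} | {S0,S7} | {S3,S8} | {S10} | {S4} | {S1,S5}.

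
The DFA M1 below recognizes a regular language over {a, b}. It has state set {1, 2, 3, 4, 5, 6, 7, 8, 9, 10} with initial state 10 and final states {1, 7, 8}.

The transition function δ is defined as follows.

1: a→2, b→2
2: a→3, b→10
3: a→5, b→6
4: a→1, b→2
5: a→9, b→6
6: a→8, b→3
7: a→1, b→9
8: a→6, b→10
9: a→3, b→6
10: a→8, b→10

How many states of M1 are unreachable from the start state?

4

No path from 10 leads to 1, 2, 4, 7; the other 6 states are all reachable.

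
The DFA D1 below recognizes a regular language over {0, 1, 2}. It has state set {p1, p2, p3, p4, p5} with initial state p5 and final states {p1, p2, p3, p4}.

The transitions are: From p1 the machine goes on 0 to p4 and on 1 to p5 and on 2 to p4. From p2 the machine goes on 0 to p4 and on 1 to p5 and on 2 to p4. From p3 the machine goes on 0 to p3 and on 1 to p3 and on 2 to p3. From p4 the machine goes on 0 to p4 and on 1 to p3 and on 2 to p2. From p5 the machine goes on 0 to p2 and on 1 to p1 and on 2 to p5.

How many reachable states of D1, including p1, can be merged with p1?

Every state is reachable, so we keep all 5.
Initial partition by acceptance: {p1,p2,p3,p4} | {p5}.
Refine {p1,p2,p3,p4} on symbol 1: members go to different blocks, giving {p1,p2} and {p3,p4}.
On input 2, block {p3,p4} splits into {p3} and {p4}.
The partition is now stable with 4 blocks: {p1,p2} | {p5} | {p3} | {p4}.
State p1 belongs to the block {p1,p2}, which has 2 states.

2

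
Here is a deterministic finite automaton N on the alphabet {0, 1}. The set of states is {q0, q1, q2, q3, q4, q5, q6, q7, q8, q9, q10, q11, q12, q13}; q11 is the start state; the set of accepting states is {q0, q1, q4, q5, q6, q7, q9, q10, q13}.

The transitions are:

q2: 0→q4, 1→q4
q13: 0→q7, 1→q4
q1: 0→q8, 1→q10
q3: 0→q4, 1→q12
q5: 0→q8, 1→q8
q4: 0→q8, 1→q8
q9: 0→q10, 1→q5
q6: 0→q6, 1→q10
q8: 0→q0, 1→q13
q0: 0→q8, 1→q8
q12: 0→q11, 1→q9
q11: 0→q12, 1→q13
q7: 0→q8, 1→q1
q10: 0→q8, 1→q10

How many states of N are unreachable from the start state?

3

Starting at q11 and following transitions, the reachable set is {q0, q1, q4, q5, q7, q8, q9, q10, q11, q12, q13}. That leaves q2, q3, q6 unreachable — 3 in total.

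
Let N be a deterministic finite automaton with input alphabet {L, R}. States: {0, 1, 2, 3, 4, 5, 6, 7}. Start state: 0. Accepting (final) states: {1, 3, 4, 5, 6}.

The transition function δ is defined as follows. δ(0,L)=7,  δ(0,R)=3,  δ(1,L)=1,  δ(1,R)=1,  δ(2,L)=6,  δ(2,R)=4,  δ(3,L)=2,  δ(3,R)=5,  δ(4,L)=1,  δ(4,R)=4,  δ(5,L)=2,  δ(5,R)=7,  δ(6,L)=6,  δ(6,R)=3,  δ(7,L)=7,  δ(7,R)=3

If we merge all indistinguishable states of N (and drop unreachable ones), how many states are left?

Initial partition by acceptance: {1,3,4,5,6} | {0,2,7}.
Refine {1,3,4,5,6} on symbol L: members go to different blocks, giving {1,4,6} and {3,5}.
Split {1,4,6} by δ(·,R) → {1,4} and {6}.
On input L, block {0,2,7} splits into {0,7} and {2}.
Split {3,5} by δ(·,R) → {3} and {5}.
No further refinement is possible. Final partition (6 blocks): {1,4} | {0,7} | {3} | {6} | {2} | {5}.

6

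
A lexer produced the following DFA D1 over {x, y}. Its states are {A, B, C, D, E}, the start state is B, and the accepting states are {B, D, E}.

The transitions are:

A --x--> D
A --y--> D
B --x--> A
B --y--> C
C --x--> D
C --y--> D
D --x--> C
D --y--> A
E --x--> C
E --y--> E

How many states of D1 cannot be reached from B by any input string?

Starting at B and following transitions, the reachable set is {A, B, C, D}. That leaves E unreachable — 1 in total.

1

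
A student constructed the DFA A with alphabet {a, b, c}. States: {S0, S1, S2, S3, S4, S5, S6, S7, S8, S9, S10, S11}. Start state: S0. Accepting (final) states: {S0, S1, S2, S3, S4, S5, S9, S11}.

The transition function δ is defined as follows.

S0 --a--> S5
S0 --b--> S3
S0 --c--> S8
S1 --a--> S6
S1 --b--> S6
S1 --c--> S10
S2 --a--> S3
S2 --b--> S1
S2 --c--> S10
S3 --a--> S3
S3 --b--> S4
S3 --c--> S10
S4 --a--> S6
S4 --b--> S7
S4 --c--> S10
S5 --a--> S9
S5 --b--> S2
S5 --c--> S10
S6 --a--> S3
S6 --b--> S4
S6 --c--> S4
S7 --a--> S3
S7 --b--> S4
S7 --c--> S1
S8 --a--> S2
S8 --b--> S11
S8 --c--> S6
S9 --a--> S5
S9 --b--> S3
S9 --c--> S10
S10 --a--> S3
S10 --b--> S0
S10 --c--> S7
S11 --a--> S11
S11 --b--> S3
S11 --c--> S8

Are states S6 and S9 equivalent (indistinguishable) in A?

Every state is reachable, so we keep all 12.
P0 = {S0,S1,S2,S3,S4,S5,S9,S11} | {S6,S7,S8,S10}.
On input a, block {S0,S1,S2,S3,S4,S5,S9,S11} splits into {S0,S2,S3,S5,S9,S11} and {S1,S4}.
On input b, block {S0,S2,S3,S5,S9,S11} splits into {S0,S5,S9,S11} and {S2,S3}.
Refine {S6,S7,S8,S10} on symbol b: members go to different blocks, giving {S6,S7} and {S8,S10}.
Stable partition: {S0,S5,S9,S11} | {S6,S7} | {S1,S4} | {S2,S3} | {S8,S10} — 5 equivalence classes.
S6 and S9 end up in different blocks, so they are distinguishable. For instance, the string 'ε' is accepted from only S9.

No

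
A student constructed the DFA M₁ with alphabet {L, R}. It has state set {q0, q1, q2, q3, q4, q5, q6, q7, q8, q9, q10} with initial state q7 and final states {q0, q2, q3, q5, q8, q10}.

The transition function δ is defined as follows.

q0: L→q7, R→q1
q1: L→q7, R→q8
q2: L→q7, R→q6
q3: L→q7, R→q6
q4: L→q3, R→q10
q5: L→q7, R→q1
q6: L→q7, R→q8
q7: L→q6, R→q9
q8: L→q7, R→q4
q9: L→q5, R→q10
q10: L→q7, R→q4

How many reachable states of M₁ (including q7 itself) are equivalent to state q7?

1

States {q0,q2} cannot be reached from the start state, so discard them.
P0 = {q3,q5,q8,q10} | {q1,q4,q6,q7,q9}.
On input L, block {q1,q4,q6,q7,q9} splits into {q1,q6,q7} and {q4,q9}.
On input R, block {q3,q5,q8,q10} splits into {q3,q5} and {q8,q10}.
Split {q1,q6,q7} by δ(·,R) → {q1,q6} and {q7}.
The partition is now stable with 5 blocks: {q3,q5} | {q1,q6} | {q4,q9} | {q8,q10} | {q7}.
State q7 belongs to the block {q7}, which has 1 states.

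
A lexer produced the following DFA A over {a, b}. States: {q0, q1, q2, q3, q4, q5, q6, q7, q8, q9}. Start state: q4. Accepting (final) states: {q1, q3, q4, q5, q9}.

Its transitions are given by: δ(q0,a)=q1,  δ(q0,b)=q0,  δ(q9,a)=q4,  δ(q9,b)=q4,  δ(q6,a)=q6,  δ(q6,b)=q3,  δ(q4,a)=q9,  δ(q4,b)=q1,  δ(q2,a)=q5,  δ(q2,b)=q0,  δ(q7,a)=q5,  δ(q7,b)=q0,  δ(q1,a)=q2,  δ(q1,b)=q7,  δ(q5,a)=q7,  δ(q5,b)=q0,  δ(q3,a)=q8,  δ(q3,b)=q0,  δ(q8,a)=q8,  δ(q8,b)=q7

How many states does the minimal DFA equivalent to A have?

Reachable states from the start: {q0,q1,q2,q4,q5,q7,q9}. Unreachable: {q3,q6,q8} — drop them.
Start with accepting vs non-accepting: {q1,q4,q5,q9} | {q0,q2,q7}.
Split {q1,q4,q5,q9} by δ(·,a) → {q1,q5} and {q4,q9}.
Split {q4,q9} by δ(·,b) → {q4} and {q9}.
Stable partition: {q1,q5} | {q0,q2,q7} | {q4} | {q9} — 4 equivalence classes.

4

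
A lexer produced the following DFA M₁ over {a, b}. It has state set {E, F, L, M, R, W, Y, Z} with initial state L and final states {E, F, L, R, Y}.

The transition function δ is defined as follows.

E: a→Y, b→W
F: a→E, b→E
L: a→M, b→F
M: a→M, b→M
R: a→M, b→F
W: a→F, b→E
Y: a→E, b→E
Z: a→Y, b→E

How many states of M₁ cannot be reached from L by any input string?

Starting at L and following transitions, the reachable set is {E, F, L, M, W, Y}. That leaves R, Z unreachable — 2 in total.

2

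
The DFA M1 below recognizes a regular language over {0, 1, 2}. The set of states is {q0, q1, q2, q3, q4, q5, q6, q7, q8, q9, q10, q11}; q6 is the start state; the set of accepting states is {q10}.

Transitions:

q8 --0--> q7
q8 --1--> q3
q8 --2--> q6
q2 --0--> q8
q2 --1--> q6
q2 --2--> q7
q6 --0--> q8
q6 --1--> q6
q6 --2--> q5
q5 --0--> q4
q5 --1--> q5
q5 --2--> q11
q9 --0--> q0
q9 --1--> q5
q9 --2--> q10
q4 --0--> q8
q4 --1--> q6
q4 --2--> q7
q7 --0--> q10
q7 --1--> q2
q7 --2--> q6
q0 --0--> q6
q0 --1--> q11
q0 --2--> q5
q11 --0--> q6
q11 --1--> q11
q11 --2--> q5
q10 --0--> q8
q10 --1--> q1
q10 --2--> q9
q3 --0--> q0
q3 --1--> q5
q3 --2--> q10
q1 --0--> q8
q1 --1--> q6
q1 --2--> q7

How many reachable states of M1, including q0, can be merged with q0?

All states are reachable from the start state.
Initial partition by acceptance: {q10} | {q0,q1,q2,q3,q4,q5,q6,q7,q8,q9,q11}.
On input 0, block {q0,q1,q2,q3,q4,q5,q6,q7,q8,q9,q11} splits into {q0,q1,q2,q3,q4,q5,q6,q8,q9,q11} and {q7}.
Split {q0,q1,q2,q3,q4,q5,q6,q8,q9,q11} by δ(·,0) → {q0,q1,q2,q3,q4,q5,q6,q9,q11} and {q8}.
Split {q0,q1,q2,q3,q4,q5,q6,q9,q11} by δ(·,0) → {q0,q3,q5,q9,q11} and {q1,q2,q4,q6}.
Split {q0,q3,q5,q9,q11} by δ(·,0) → {q0,q5,q11} and {q3,q9}.
Refine {q1,q2,q4,q6} on symbol 2: members go to different blocks, giving {q1,q2,q4} and {q6}.
Split {q0,q5,q11} by δ(·,0) → {q0,q11} and {q5}.
Stable partition: {q10} | {q0,q11} | {q7} | {q8} | {q1,q2,q4} | {q3,q9} | {q6} | {q5} — 8 equivalence classes.
State q0 belongs to the block {q0,q11}, which has 2 states.

2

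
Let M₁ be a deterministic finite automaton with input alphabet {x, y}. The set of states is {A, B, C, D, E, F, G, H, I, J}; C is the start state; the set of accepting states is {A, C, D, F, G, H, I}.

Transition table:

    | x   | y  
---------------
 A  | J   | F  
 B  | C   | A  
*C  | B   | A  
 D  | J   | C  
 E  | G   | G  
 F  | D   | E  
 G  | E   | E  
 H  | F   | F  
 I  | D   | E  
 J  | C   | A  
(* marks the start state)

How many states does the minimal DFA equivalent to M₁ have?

First remove the unreachable states {H,I}; 8 states remain.
P0 = {A,C,D,F,G} | {B,E,J}.
Split {A,C,D,F,G} by δ(·,x) → {A,C,D,G} and {F}.
On input y, block {A,C,D,G} splits into {C,D} and {A} and {G}.
Split {C,D} by δ(·,y) → {C} and {D}.
On input x, block {B,E,J} splits into {B,J} and {E}.
The partition is now stable with 7 blocks: {C} | {B,J} | {F} | {A} | {G} | {D} | {E}.

7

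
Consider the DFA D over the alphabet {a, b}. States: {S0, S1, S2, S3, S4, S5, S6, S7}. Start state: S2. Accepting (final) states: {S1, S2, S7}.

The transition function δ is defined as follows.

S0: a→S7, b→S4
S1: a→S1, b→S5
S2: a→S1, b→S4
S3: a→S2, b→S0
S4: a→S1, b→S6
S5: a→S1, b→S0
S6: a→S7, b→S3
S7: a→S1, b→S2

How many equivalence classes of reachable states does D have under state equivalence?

Start with accepting vs non-accepting: {S1,S2,S7} | {S0,S3,S4,S5,S6}.
Refine {S1,S2,S7} on symbol b: members go to different blocks, giving {S1,S2} and {S7}.
Refine {S0,S3,S4,S5,S6} on symbol a: members go to different blocks, giving {S3,S4,S5} and {S0,S6}.
No further refinement is possible. Final partition (4 blocks): {S1,S2} | {S3,S4,S5} | {S7} | {S0,S6}.

4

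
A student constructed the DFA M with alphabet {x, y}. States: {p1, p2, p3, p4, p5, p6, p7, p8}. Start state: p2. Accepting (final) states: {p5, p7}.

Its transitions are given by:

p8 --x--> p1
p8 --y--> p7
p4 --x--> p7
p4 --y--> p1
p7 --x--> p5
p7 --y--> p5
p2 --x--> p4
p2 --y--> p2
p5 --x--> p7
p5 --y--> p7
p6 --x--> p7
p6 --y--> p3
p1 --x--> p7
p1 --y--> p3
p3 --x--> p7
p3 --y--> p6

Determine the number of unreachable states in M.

No path from p2 leads to p8; the other 7 states are all reachable.

1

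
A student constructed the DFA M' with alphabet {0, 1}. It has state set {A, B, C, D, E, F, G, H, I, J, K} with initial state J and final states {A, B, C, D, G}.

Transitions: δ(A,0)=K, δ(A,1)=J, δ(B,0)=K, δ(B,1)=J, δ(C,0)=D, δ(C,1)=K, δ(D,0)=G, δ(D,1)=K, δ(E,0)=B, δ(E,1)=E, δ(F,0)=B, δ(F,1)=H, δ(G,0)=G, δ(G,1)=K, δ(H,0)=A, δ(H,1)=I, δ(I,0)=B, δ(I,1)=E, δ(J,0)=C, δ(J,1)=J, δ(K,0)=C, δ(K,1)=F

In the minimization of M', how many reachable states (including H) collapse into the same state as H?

All states are reachable from the start state.
Initial partition by acceptance: {A,B,C,D,G} | {E,F,H,I,J,K}.
On input 0, block {A,B,C,D,G} splits into {C,D,G} and {A,B}.
Split {E,F,H,I,J,K} by δ(·,0) → {E,F,H,I} and {J,K}.
On input 1, block {J,K} splits into {J} and {K}.
Stable partition: {C,D,G} | {E,F,H,I} | {A,B} | {J} | {K} — 5 equivalence classes.
The equivalence class containing H is {E,F,H,I}, of size 4.

4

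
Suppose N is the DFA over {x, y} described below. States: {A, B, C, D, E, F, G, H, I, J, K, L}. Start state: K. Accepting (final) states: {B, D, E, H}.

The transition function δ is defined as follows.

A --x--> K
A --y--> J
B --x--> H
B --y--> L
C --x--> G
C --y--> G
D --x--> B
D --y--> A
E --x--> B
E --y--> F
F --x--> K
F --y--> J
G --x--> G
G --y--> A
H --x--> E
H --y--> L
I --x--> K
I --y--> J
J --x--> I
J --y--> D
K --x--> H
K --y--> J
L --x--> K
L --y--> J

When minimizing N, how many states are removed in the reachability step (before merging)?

2

Starting at K and following transitions, the reachable set is {A, B, D, E, F, H, I, J, K, L}. That leaves C, G unreachable — 2 in total.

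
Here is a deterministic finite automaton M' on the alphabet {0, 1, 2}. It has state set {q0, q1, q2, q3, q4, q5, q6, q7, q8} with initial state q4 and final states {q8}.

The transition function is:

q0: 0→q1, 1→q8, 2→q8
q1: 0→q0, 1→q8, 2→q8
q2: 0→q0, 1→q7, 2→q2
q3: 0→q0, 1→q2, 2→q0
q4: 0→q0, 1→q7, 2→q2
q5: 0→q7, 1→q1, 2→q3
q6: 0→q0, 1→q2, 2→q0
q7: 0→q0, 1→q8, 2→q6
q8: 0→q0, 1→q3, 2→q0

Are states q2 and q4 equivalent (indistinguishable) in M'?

Yes

Reachable states from the start: {q0,q1,q2,q3,q4,q6,q7,q8}. Unreachable: {q5} — drop them.
Start with accepting vs non-accepting: {q8} | {q0,q1,q2,q3,q4,q6,q7}.
Refine {q0,q1,q2,q3,q4,q6,q7} on symbol 1: members go to different blocks, giving {q2,q3,q4,q6} and {q0,q1,q7}.
Refine {q2,q3,q4,q6} on symbol 1: members go to different blocks, giving {q2,q4} and {q3,q6}.
Split {q0,q1,q7} by δ(·,2) → {q0,q1} and {q7}.
Stable partition: {q8} | {q2,q4} | {q0,q1} | {q3,q6} | {q7} — 5 equivalence classes.
q2 and q4 lie in the same block of the stable partition, so they are equivalent — no string distinguishes them.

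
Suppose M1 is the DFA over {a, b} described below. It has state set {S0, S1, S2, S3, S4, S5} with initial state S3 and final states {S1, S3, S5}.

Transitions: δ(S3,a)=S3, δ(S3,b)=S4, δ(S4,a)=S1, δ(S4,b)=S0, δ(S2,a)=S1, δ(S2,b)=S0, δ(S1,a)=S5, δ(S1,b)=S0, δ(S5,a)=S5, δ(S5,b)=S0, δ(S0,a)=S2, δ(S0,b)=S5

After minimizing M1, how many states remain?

4

Start with accepting vs non-accepting: {S1,S3,S5} | {S0,S2,S4}.
Split {S0,S2,S4} by δ(·,a) → {S2,S4} and {S0}.
Split {S1,S3,S5} by δ(·,b) → {S1,S5} and {S3}.
Stable partition: {S1,S5} | {S2,S4} | {S0} | {S3} — 4 equivalence classes.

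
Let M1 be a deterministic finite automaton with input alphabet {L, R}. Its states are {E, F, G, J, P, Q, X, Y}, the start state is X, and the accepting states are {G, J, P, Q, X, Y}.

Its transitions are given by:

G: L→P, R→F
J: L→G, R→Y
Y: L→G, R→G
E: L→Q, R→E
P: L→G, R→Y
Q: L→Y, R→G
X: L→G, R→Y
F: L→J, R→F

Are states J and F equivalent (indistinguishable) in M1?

No

First remove the unreachable states {E,Q}; 6 states remain.
Start with accepting vs non-accepting: {G,J,P,X,Y} | {F}.
Refine {G,J,P,X,Y} on symbol R: members go to different blocks, giving {J,P,X,Y} and {G}.
Refine {J,P,X,Y} on symbol R: members go to different blocks, giving {J,P,X} and {Y}.
Stable partition: {J,P,X} | {F} | {G} | {Y} — 4 equivalence classes.
J and F end up in different blocks, so they are distinguishable. For instance, the string 'ε' is accepted from only J.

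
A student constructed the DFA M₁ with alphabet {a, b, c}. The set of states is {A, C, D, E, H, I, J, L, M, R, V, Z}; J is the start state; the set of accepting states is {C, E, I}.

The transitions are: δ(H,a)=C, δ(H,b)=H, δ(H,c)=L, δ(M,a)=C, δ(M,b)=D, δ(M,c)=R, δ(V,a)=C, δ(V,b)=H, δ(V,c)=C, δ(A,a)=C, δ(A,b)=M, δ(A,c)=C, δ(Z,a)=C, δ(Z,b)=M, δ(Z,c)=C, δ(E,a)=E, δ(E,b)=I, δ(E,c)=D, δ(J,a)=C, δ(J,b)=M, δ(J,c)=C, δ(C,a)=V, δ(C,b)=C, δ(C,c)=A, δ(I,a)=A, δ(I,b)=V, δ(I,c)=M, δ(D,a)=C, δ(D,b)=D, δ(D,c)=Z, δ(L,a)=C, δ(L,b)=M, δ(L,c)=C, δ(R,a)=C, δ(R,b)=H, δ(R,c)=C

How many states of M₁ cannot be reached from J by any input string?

Starting at J and following transitions, the reachable set is {A, C, D, H, J, L, M, R, V, Z}. That leaves E, I unreachable — 2 in total.

2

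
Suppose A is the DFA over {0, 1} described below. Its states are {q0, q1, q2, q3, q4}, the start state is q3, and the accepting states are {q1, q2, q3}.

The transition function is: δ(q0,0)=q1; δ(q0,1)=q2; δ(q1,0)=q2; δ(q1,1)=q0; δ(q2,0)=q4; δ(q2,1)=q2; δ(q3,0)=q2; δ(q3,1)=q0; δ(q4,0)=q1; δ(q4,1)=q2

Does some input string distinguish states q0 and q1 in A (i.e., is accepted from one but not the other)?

Yes

Start with accepting vs non-accepting: {q1,q2,q3} | {q0,q4}.
On input 0, block {q1,q2,q3} splits into {q1,q3} and {q2}.
The partition is now stable with 3 blocks: {q1,q3} | {q0,q4} | {q2}.
q0 and q1 end up in different blocks, so they are distinguishable. For instance, the string 'ε' is accepted from only q1.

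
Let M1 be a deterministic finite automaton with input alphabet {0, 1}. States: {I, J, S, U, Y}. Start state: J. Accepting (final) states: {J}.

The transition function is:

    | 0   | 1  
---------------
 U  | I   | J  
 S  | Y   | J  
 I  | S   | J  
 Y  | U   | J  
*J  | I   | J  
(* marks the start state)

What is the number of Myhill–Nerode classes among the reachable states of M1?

2

Every state is reachable, so we keep all 5.
Initial partition by acceptance: {J} | {I,S,U,Y}.
Stable partition: {J} | {I,S,U,Y} — 2 equivalence classes.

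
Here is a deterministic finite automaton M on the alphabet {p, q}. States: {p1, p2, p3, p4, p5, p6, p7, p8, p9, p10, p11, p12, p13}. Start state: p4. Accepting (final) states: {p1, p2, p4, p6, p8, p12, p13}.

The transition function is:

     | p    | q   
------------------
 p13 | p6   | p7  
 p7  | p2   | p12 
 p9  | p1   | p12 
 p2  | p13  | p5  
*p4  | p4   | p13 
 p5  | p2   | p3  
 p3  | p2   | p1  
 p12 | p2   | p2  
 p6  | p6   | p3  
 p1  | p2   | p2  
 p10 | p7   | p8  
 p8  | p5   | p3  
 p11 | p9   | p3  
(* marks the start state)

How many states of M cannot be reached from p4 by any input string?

No path from p4 leads to p8, p9, p10, p11; the other 9 states are all reachable.

4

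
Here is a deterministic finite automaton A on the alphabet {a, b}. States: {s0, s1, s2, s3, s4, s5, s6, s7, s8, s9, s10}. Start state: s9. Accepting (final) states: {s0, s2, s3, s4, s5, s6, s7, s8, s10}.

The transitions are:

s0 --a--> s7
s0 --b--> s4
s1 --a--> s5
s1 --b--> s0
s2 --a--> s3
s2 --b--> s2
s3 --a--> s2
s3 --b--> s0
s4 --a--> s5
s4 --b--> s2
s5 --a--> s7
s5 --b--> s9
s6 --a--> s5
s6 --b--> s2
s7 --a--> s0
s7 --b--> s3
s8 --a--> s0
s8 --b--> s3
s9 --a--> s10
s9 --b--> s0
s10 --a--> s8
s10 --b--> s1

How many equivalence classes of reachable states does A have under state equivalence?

States {s6} cannot be reached from the start state, so discard them.
P0 = {s0,s2,s3,s4,s5,s7,s8,s10} | {s1,s9}.
Refine {s0,s2,s3,s4,s5,s7,s8,s10} on symbol b: members go to different blocks, giving {s0,s2,s3,s4,s7,s8} and {s5,s10}.
Refine {s0,s2,s3,s4,s7,s8} on symbol a: members go to different blocks, giving {s0,s2,s3,s7,s8} and {s4}.
On input b, block {s0,s2,s3,s7,s8} splits into {s2,s3,s7,s8} and {s0}.
On input a, block {s2,s3,s7,s8} splits into {s2,s3} and {s7,s8}.
Split {s2,s3} by δ(·,b) → {s2} and {s3}.
The partition is now stable with 7 blocks: {s2} | {s1,s9} | {s5,s10} | {s4} | {s0} | {s7,s8} | {s3}.

7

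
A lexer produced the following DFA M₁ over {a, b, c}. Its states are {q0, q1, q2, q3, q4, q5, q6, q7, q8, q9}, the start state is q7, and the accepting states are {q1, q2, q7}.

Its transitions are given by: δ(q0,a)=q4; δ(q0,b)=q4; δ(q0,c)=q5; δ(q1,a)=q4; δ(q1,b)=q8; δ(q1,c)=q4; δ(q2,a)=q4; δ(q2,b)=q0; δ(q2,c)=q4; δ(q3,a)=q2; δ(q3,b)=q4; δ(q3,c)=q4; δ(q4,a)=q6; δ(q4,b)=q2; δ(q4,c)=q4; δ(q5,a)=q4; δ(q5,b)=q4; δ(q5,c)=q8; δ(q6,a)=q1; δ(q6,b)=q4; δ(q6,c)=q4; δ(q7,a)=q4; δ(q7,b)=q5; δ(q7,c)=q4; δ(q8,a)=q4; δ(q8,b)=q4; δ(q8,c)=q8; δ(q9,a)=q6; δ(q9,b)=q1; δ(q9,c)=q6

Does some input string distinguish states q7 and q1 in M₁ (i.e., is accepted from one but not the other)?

Reachable states from the start: {q0,q1,q2,q4,q5,q6,q7,q8}. Unreachable: {q3,q9} — drop them.
P0 = {q1,q2,q7} | {q0,q4,q5,q6,q8}.
Split {q0,q4,q5,q6,q8} by δ(·,a) → {q0,q4,q5,q8} and {q6}.
Refine {q0,q4,q5,q8} on symbol a: members go to different blocks, giving {q0,q5,q8} and {q4}.
No further refinement is possible. Final partition (4 blocks): {q1,q2,q7} | {q0,q5,q8} | {q6} | {q4}.
q7 and q1 lie in the same block of the stable partition, so they are equivalent — no string distinguishes them.

No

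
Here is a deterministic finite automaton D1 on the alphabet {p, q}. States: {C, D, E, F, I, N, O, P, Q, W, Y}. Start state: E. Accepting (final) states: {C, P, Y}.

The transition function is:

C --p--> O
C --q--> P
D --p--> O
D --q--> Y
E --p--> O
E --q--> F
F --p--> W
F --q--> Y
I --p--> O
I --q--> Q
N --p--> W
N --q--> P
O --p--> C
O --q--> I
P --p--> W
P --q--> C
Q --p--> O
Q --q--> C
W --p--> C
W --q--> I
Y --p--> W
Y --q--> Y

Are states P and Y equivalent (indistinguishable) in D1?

States {D,N} cannot be reached from the start state, so discard them.
Initial partition by acceptance: {C,P,Y} | {E,F,I,O,Q,W}.
Split {E,F,I,O,Q,W} by δ(·,p) → {E,F,I,Q} and {O,W}.
Split {E,F,I,Q} by δ(·,q) → {E,I} and {F,Q}.
The partition is now stable with 4 blocks: {C,P,Y} | {E,I} | {O,W} | {F,Q}.
P and Y lie in the same block of the stable partition, so they are equivalent — no string distinguishes them.

Yes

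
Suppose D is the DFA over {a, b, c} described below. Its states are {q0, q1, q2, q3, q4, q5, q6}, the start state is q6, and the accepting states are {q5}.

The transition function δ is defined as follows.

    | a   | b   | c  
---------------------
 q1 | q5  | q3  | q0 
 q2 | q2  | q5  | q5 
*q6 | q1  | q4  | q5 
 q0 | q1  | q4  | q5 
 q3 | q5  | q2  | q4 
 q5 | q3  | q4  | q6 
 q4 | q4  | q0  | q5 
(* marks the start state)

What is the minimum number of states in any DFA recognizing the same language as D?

Every state is reachable, so we keep all 7.
P0 = {q5} | {q0,q1,q2,q3,q4,q6}.
Refine {q0,q1,q2,q3,q4,q6} on symbol a: members go to different blocks, giving {q0,q2,q4,q6} and {q1,q3}.
Refine {q0,q2,q4,q6} on symbol a: members go to different blocks, giving {q0,q6} and {q2,q4}.
Split {q1,q3} by δ(·,b) → {q1} and {q3}.
Split {q2,q4} by δ(·,b) → {q2} and {q4}.
Stable partition: {q5} | {q0,q6} | {q1} | {q2} | {q3} | {q4} — 6 equivalence classes.

6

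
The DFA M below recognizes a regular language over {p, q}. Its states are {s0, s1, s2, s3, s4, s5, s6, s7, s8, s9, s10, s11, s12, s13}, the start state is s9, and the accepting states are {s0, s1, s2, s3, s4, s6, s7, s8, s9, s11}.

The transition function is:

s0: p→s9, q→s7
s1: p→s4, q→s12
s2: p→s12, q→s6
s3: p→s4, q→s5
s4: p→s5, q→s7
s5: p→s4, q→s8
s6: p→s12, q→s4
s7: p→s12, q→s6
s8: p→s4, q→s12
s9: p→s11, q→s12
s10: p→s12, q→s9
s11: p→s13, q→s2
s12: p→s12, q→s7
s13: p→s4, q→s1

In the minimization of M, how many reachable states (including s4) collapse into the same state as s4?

2

States {s0,s3,s10} cannot be reached from the start state, so discard them.
Start with accepting vs non-accepting: {s1,s2,s4,s6,s7,s8,s9,s11} | {s5,s12,s13}.
On input p, block {s1,s2,s4,s6,s7,s8,s9,s11} splits into {s2,s4,s6,s7,s11} and {s1,s8,s9}.
Split {s5,s12,s13} by δ(·,p) → {s5,s13} and {s12}.
Split {s2,s4,s6,s7,s11} by δ(·,p) → {s2,s6,s7} and {s4,s11}.
Refine {s2,s6,s7} on symbol q: members go to different blocks, giving {s2,s7} and {s6}.
No further refinement is possible. Final partition (6 blocks): {s2,s7} | {s5,s13} | {s1,s8,s9} | {s12} | {s4,s11} | {s6}.
The equivalence class containing s4 is {s4,s11}, of size 2.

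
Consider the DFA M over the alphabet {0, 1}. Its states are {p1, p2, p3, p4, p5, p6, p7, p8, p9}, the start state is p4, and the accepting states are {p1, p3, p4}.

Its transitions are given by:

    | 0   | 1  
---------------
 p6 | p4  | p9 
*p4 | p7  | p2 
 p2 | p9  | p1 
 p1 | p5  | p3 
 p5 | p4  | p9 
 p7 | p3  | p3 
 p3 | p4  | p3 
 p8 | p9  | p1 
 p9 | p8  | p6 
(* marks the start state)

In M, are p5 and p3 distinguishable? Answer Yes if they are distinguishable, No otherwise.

Yes

Every state is reachable, so we keep all 9.
Initial partition by acceptance: {p1,p3,p4} | {p2,p5,p6,p7,p8,p9}.
Split {p1,p3,p4} by δ(·,0) → {p1,p4} and {p3}.
On input 1, block {p1,p4} splits into {p1} and {p4}.
Split {p2,p5,p6,p7,p8,p9} by δ(·,0) → {p2,p8,p9} and {p5,p6} and {p7}.
Split {p2,p8,p9} by δ(·,1) → {p2,p8} and {p9}.
The partition is now stable with 7 blocks: {p1} | {p2,p8} | {p3} | {p4} | {p5,p6} | {p7} | {p9}.
p5 and p3 end up in different blocks, so they are distinguishable. For instance, the string 'ε' is accepted from only p3.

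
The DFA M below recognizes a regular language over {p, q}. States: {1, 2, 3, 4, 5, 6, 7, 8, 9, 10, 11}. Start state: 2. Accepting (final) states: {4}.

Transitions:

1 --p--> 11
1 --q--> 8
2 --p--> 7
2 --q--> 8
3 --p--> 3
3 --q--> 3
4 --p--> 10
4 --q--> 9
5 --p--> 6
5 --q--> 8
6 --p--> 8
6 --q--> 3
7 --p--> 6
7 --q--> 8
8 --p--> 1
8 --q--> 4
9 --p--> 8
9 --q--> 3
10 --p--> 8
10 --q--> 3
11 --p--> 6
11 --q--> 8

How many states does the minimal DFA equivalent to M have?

6

Reachable states from the start: {1,2,3,4,6,7,8,9,10,11}. Unreachable: {5} — drop them.
Start with accepting vs non-accepting: {4} | {1,2,3,6,7,8,9,10,11}.
Split {1,2,3,6,7,8,9,10,11} by δ(·,q) → {1,2,3,6,7,9,10,11} and {8}.
Refine {1,2,3,6,7,9,10,11} on symbol p: members go to different blocks, giving {1,2,3,7,11} and {6,9,10}.
Split {1,2,3,7,11} by δ(·,p) → {1,2,3} and {7,11}.
On input p, block {1,2,3} splits into {1,2} and {3}.
Stable partition: {4} | {1,2} | {8} | {6,9,10} | {7,11} | {3} — 6 equivalence classes.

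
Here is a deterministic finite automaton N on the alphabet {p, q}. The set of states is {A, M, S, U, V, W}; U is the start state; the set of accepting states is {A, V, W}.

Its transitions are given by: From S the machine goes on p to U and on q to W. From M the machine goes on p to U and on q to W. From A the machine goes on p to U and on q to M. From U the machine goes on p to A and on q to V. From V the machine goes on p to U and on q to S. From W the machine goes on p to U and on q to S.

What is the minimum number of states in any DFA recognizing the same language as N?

3

All states are reachable from the start state.
P0 = {A,V,W} | {M,S,U}.
On input p, block {M,S,U} splits into {M,S} and {U}.
The partition is now stable with 3 blocks: {A,V,W} | {M,S} | {U}.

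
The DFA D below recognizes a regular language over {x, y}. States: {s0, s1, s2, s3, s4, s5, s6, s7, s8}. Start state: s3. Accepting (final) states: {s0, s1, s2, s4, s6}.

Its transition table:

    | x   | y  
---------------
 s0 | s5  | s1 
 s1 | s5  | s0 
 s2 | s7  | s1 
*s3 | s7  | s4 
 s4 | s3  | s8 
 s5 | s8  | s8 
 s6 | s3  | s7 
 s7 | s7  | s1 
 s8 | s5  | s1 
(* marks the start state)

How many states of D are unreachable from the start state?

BFS from s3 reaches {s0, s1, s3, s4, s5, s7, s8}; the 2 state(s) s2, s6 are never visited.

2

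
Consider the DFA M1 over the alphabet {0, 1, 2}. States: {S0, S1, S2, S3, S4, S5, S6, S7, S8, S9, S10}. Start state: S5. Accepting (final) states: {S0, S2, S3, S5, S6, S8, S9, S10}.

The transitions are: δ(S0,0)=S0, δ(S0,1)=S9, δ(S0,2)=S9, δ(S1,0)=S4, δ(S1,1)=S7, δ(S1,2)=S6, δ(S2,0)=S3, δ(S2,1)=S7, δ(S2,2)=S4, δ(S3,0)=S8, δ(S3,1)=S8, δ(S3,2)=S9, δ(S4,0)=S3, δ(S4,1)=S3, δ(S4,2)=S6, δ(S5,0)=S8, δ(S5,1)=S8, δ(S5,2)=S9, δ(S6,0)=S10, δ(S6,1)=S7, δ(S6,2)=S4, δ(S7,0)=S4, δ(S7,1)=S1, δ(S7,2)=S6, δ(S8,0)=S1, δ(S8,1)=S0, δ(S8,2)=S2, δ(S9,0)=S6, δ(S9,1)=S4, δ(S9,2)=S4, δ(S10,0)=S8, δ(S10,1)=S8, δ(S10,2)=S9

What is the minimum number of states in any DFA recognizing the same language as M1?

7

All states are reachable from the start state.
P0 = {S0,S2,S3,S5,S6,S8,S9,S10} | {S1,S4,S7}.
On input 0, block {S0,S2,S3,S5,S6,S8,S9,S10} splits into {S0,S2,S3,S5,S6,S9,S10} and {S8}.
On input 0, block {S0,S2,S3,S5,S6,S9,S10} splits into {S0,S2,S6,S9} and {S3,S5,S10}.
On input 0, block {S0,S2,S6,S9} splits into {S0,S9} and {S2,S6}.
Refine {S0,S9} on symbol 0: members go to different blocks, giving {S0} and {S9}.
Refine {S1,S4,S7} on symbol 0: members go to different blocks, giving {S1,S7} and {S4}.
No further refinement is possible. Final partition (7 blocks): {S0} | {S1,S7} | {S8} | {S3,S5,S10} | {S2,S6} | {S9} | {S4}.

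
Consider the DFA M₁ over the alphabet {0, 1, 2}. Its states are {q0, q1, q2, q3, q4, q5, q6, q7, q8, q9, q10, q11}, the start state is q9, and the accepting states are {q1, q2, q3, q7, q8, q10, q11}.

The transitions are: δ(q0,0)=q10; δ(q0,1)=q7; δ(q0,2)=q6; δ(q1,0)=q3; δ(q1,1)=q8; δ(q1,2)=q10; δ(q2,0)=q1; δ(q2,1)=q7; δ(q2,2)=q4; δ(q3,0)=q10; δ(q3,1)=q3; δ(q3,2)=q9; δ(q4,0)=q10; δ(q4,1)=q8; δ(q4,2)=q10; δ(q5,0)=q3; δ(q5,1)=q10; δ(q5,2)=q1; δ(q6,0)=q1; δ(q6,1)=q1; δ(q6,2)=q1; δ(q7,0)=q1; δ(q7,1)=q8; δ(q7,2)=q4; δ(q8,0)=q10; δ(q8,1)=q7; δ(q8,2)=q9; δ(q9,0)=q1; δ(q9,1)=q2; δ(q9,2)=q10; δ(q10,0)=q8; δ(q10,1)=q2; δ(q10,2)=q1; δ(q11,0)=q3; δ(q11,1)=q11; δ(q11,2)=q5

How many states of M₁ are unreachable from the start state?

BFS from q9 reaches {q1, q2, q3, q4, q7, q8, q9, q10}; the 4 state(s) q0, q5, q6, q11 are never visited.

4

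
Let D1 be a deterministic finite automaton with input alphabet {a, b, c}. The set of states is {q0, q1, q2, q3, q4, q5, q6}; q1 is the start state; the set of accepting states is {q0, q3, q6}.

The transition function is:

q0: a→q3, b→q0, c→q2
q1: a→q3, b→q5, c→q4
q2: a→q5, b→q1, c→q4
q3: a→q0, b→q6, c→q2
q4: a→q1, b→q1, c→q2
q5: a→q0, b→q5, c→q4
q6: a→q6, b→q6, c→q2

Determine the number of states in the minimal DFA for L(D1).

3

Every state is reachable, so we keep all 7.
P0 = {q0,q3,q6} | {q1,q2,q4,q5}.
Refine {q1,q2,q4,q5} on symbol a: members go to different blocks, giving {q1,q5} and {q2,q4}.
The partition is now stable with 3 blocks: {q0,q3,q6} | {q1,q5} | {q2,q4}.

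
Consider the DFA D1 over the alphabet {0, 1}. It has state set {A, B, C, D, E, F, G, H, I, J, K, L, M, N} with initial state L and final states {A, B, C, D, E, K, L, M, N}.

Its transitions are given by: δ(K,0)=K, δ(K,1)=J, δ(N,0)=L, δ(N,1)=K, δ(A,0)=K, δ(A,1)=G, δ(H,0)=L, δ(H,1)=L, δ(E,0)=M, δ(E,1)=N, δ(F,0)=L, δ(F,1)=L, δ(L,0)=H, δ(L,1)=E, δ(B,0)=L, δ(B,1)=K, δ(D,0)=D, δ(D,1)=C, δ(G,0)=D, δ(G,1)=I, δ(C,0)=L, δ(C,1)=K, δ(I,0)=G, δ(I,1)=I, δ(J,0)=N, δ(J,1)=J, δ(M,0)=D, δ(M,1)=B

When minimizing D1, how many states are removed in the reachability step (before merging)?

No path from L leads to A, F, G, I; the other 10 states are all reachable.

4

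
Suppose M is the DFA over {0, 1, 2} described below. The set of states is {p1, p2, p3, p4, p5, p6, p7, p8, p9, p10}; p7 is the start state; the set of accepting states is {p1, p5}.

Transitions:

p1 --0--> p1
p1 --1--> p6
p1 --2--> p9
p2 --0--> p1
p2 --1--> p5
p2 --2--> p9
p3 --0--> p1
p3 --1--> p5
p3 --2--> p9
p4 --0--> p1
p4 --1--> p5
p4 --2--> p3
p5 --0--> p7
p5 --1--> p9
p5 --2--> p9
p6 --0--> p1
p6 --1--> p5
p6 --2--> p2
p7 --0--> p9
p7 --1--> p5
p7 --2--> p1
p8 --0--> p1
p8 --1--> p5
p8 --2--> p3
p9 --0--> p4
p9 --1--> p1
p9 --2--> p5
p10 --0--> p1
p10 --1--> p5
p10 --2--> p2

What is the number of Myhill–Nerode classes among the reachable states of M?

6

States {p8,p10} cannot be reached from the start state, so discard them.
Initial partition by acceptance: {p1,p5} | {p2,p3,p4,p6,p7,p9}.
Refine {p1,p5} on symbol 0: members go to different blocks, giving {p1} and {p5}.
Split {p2,p3,p4,p6,p7,p9} by δ(·,0) → {p2,p3,p4,p6} and {p7,p9}.
Refine {p2,p3,p4,p6} on symbol 2: members go to different blocks, giving {p2,p3} and {p4,p6}.
Refine {p7,p9} on symbol 0: members go to different blocks, giving {p7} and {p9}.
No further refinement is possible. Final partition (6 blocks): {p1} | {p2,p3} | {p5} | {p7} | {p4,p6} | {p9}.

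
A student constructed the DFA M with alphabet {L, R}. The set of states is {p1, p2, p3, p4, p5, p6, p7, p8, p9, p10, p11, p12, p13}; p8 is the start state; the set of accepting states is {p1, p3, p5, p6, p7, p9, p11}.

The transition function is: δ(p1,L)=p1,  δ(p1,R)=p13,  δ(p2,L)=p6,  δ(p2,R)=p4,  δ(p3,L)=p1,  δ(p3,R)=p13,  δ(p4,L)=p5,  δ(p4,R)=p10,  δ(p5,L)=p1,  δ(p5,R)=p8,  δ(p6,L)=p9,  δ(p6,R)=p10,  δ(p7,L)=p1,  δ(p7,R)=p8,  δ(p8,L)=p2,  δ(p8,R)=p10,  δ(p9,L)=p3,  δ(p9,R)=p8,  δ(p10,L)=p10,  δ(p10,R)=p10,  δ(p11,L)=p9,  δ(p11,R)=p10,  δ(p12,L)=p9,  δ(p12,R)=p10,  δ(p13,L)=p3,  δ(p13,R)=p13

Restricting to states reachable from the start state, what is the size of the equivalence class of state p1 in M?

2

First remove the unreachable states {p7,p11,p12}; 10 states remain.
Start with accepting vs non-accepting: {p1,p3,p5,p6,p9} | {p2,p4,p8,p10,p13}.
Refine {p2,p4,p8,p10,p13} on symbol L: members go to different blocks, giving {p2,p4,p13} and {p8,p10}.
On input R, block {p1,p3,p5,p6,p9} splits into {p5,p6,p9} and {p1,p3}.
Refine {p5,p6,p9} on symbol L: members go to different blocks, giving {p5,p9} and {p6}.
Split {p2,p4,p13} by δ(·,L) → {p2} and {p4} and {p13}.
On input L, block {p8,p10} splits into {p8} and {p10}.
The partition is now stable with 8 blocks: {p5,p9} | {p2} | {p8} | {p1,p3} | {p6} | {p4} | {p13} | {p10}.
State p1 belongs to the block {p1,p3}, which has 2 states.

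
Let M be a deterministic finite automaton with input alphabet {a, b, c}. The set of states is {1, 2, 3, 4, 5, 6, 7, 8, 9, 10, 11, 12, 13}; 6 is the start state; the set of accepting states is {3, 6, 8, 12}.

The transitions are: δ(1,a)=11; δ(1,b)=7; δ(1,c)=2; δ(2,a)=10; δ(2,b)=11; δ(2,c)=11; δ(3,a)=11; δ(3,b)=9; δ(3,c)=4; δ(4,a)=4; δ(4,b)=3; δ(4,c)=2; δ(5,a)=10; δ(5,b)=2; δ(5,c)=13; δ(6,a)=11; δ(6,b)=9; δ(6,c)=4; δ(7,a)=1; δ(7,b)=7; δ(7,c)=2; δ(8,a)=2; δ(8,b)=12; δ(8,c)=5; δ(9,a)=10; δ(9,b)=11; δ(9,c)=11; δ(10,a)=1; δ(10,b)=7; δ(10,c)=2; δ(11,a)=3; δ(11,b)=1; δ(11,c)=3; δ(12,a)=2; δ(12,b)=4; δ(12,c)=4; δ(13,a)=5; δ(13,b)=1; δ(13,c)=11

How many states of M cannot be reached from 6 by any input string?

4

Starting at 6 and following transitions, the reachable set is {1, 2, 3, 4, 6, 7, 9, 10, 11}. That leaves 5, 8, 12, 13 unreachable — 4 in total.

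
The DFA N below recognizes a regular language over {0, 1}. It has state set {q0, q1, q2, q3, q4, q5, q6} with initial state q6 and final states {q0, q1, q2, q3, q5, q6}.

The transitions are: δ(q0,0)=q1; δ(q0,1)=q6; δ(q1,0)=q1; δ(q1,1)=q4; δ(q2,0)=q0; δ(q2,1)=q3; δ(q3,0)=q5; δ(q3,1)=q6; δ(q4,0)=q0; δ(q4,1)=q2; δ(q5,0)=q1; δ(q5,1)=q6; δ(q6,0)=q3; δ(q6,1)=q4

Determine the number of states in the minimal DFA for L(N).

Every state is reachable, so we keep all 7.
Initial partition by acceptance: {q0,q1,q2,q3,q5,q6} | {q4}.
Refine {q0,q1,q2,q3,q5,q6} on symbol 1: members go to different blocks, giving {q0,q2,q3,q5} and {q1,q6}.
Refine {q0,q2,q3,q5} on symbol 0: members go to different blocks, giving {q0,q5} and {q2,q3}.
On input 0, block {q1,q6} splits into {q1} and {q6}.
Refine {q2,q3} on symbol 1: members go to different blocks, giving {q2} and {q3}.
No further refinement is possible. Final partition (6 blocks): {q0,q5} | {q4} | {q1} | {q2} | {q6} | {q3}.

6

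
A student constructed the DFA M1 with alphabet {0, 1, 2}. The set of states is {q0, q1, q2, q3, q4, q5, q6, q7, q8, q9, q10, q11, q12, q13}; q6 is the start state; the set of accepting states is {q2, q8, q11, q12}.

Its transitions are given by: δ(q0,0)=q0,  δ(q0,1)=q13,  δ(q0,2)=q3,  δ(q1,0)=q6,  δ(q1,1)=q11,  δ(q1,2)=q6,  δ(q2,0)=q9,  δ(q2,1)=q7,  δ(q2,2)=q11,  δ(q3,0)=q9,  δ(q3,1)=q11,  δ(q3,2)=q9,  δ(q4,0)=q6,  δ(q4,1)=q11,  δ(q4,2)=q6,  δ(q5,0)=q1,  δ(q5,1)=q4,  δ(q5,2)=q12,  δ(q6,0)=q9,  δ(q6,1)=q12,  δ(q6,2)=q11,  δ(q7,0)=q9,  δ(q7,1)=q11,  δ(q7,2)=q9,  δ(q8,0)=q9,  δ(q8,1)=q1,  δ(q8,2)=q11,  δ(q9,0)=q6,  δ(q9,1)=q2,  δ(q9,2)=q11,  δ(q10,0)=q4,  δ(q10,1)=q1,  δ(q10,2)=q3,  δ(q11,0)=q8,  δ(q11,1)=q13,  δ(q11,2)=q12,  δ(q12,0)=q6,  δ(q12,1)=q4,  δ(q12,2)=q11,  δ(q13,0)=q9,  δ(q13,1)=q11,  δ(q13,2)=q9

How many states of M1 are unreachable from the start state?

4

Starting at q6 and following transitions, the reachable set is {q1, q2, q4, q6, q7, q8, q9, q11, q12, q13}. That leaves q0, q3, q5, q10 unreachable — 4 in total.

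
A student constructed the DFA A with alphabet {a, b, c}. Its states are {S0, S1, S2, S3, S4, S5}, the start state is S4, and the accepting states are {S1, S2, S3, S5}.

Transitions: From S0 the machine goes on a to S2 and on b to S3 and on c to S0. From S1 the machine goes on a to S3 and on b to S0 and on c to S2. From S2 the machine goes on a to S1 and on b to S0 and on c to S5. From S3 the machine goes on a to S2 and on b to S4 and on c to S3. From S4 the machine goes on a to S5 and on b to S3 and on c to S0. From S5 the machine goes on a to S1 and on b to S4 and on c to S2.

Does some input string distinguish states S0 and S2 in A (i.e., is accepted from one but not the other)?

Start with accepting vs non-accepting: {S1,S2,S3,S5} | {S0,S4}.
The partition is now stable with 2 blocks: {S1,S2,S3,S5} | {S0,S4}.
S0 and S2 end up in different blocks, so they are distinguishable. For instance, the string 'ε' is accepted from only S2.

Yes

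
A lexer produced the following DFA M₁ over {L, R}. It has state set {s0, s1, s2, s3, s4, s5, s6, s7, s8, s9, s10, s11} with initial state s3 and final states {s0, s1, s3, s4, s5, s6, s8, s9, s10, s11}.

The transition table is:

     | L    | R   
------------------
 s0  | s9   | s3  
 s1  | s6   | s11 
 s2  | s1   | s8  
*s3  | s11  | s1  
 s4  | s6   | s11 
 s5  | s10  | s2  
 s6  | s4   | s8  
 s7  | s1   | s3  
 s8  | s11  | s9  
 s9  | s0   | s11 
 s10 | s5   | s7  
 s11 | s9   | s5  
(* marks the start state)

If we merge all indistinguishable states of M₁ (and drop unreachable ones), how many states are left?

6

P0 = {s0,s1,s3,s4,s5,s6,s8,s9,s10,s11} | {s2,s7}.
Refine {s0,s1,s3,s4,s5,s6,s8,s9,s10,s11} on symbol R: members go to different blocks, giving {s0,s1,s3,s4,s6,s8,s9,s11} and {s5,s10}.
Refine {s0,s1,s3,s4,s6,s8,s9,s11} on symbol R: members go to different blocks, giving {s0,s1,s3,s4,s6,s8,s9} and {s11}.
On input L, block {s0,s1,s3,s4,s6,s8,s9} splits into {s0,s1,s4,s6,s9} and {s3,s8}.
Refine {s0,s1,s4,s6,s9} on symbol R: members go to different blocks, giving {s1,s4,s9} and {s0,s6}.
Stable partition: {s1,s4,s9} | {s2,s7} | {s5,s10} | {s11} | {s3,s8} | {s0,s6} — 6 equivalence classes.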